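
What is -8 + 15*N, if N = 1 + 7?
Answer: 112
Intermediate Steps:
N = 8
-8 + 15*N = -8 + 15*8 = -8 + 120 = 112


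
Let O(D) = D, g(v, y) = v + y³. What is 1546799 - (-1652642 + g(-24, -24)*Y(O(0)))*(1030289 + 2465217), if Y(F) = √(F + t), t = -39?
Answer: 5776821573651 + 48405767088*I*√39 ≈ 5.7768e+12 + 3.0229e+11*I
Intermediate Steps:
Y(F) = √(-39 + F) (Y(F) = √(F - 39) = √(-39 + F))
1546799 - (-1652642 + g(-24, -24)*Y(O(0)))*(1030289 + 2465217) = 1546799 - (-1652642 + (-24 + (-24)³)*√(-39 + 0))*(1030289 + 2465217) = 1546799 - (-1652642 + (-24 - 13824)*√(-39))*3495506 = 1546799 - (-1652642 - 13848*I*√39)*3495506 = 1546799 - (-5776820026852 - 48405767088*I*√39) = 1546799 + (5776820026852 + 48405767088*I*√39) = 5776821573651 + 48405767088*I*√39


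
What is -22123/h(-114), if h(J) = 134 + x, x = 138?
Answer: -22123/272 ≈ -81.335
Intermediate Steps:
h(J) = 272 (h(J) = 134 + 138 = 272)
-22123/h(-114) = -22123/272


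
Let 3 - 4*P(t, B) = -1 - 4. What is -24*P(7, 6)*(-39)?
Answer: 1872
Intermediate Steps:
P(t, B) = 2 (P(t, B) = ¾ - (-1 - 4)/4 = ¾ - ¼*(-5) = ¾ + 5/4 = 2)
-24*P(7, 6)*(-39) = -24*2*(-39) = -48*(-39) = 1872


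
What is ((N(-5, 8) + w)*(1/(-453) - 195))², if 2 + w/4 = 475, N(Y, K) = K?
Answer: 28169728514560000/205209 ≈ 1.3727e+11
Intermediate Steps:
w = 1892 (w = -8 + 4*475 = -8 + 1900 = 1892)
((N(-5, 8) + w)*(1/(-453) - 195))² = ((8 + 1892)*(1/(-453) - 195))² = (1900*(-1/453 - 195))² = (1900*(-88336/453))² = (-167838400/453)² = 28169728514560000/205209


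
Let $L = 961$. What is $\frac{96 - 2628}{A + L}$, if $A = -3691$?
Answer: $\frac{422}{455} \approx 0.92747$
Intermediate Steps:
$\frac{96 - 2628}{A + L} = \frac{96 - 2628}{-3691 + 961} = - \frac{2532}{-2730} = \left(-2532\right) \left(- \frac{1}{2730}\right) = \frac{422}{455}$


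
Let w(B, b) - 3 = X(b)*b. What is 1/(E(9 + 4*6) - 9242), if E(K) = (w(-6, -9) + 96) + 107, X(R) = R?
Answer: -1/8955 ≈ -0.00011167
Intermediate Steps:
w(B, b) = 3 + b**2 (w(B, b) = 3 + b*b = 3 + b**2)
E(K) = 287 (E(K) = ((3 + (-9)**2) + 96) + 107 = ((3 + 81) + 96) + 107 = (84 + 96) + 107 = 180 + 107 = 287)
1/(E(9 + 4*6) - 9242) = 1/(287 - 9242) = 1/(-8955) = -1/8955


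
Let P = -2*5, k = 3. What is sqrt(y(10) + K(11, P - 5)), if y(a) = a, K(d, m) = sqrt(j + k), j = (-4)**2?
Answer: sqrt(10 + sqrt(19)) ≈ 3.7893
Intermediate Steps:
j = 16
P = -10
K(d, m) = sqrt(19) (K(d, m) = sqrt(16 + 3) = sqrt(19))
sqrt(y(10) + K(11, P - 5)) = sqrt(10 + sqrt(19))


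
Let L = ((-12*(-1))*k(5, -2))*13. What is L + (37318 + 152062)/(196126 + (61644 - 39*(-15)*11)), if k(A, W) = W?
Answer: -16448516/52841 ≈ -311.28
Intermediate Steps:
L = -312 (L = (-12*(-1)*(-2))*13 = (12*(-2))*13 = -24*13 = -312)
L + (37318 + 152062)/(196126 + (61644 - 39*(-15)*11)) = -312 + (37318 + 152062)/(196126 + (61644 - 39*(-15)*11)) = -312 + 189380/(196126 + (61644 + 585*11)) = -312 + 189380/(196126 + (61644 + 6435)) = -312 + 189380/(196126 + 68079) = -312 + 189380/264205 = -312 + 189380*(1/264205) = -312 + 37876/52841 = -16448516/52841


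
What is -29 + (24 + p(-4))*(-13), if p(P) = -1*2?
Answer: -315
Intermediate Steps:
p(P) = -2
-29 + (24 + p(-4))*(-13) = -29 + (24 - 2)*(-13) = -29 + 22*(-13) = -29 - 286 = -315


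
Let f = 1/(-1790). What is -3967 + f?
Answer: -7100931/1790 ≈ -3967.0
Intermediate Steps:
f = -1/1790 ≈ -0.00055866
-3967 + f = -3967 - 1/1790 = -7100931/1790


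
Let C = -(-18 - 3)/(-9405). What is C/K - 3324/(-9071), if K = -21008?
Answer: 218918969417/597416785680 ≈ 0.36644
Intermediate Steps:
C = -7/3135 (C = -1*(-21)*(-1/9405) = 21*(-1/9405) = -7/3135 ≈ -0.0022329)
C/K - 3324/(-9071) = -7/3135/(-21008) - 3324/(-9071) = -7/3135*(-1/21008) - 3324*(-1/9071) = 7/65860080 + 3324/9071 = 218918969417/597416785680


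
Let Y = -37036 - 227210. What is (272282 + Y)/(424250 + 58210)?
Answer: 2009/120615 ≈ 0.016656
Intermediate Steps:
Y = -264246
(272282 + Y)/(424250 + 58210) = (272282 - 264246)/(424250 + 58210) = 8036/482460 = 8036*(1/482460) = 2009/120615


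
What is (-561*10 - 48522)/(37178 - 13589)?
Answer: -18044/7863 ≈ -2.2948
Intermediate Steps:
(-561*10 - 48522)/(37178 - 13589) = (-5610 - 48522)/23589 = -54132*1/23589 = -18044/7863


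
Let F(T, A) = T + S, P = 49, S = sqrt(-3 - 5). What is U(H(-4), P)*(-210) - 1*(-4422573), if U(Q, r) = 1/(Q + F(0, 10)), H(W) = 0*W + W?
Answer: 4422608 + 35*I*sqrt(2)/2 ≈ 4.4226e+6 + 24.749*I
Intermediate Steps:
S = 2*I*sqrt(2) (S = sqrt(-8) = 2*I*sqrt(2) ≈ 2.8284*I)
H(W) = W (H(W) = 0 + W = W)
F(T, A) = T + 2*I*sqrt(2)
U(Q, r) = 1/(Q + 2*I*sqrt(2)) (U(Q, r) = 1/(Q + (0 + 2*I*sqrt(2))) = 1/(Q + 2*I*sqrt(2)))
U(H(-4), P)*(-210) - 1*(-4422573) = -210/(-4 + 2*I*sqrt(2)) - 1*(-4422573) = -210/(-4 + 2*I*sqrt(2)) + 4422573 = 4422573 - 210/(-4 + 2*I*sqrt(2))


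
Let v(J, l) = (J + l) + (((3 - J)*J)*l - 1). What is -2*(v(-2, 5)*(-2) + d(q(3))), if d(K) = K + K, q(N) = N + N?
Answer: -216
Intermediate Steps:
q(N) = 2*N
v(J, l) = -1 + J + l + J*l*(3 - J) (v(J, l) = (J + l) + ((J*(3 - J))*l - 1) = (J + l) + (J*l*(3 - J) - 1) = (J + l) + (-1 + J*l*(3 - J)) = -1 + J + l + J*l*(3 - J))
d(K) = 2*K
-2*(v(-2, 5)*(-2) + d(q(3))) = -2*((-1 - 2 + 5 - 1*5*(-2)**2 + 3*(-2)*5)*(-2) + 2*(2*3)) = -2*((-1 - 2 + 5 - 1*5*4 - 30)*(-2) + 2*6) = -2*((-1 - 2 + 5 - 20 - 30)*(-2) + 12) = -2*(-48*(-2) + 12) = -2*(96 + 12) = -2*108 = -216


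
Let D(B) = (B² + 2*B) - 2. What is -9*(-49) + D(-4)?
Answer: 447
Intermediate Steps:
D(B) = -2 + B² + 2*B
-9*(-49) + D(-4) = -9*(-49) + (-2 + (-4)² + 2*(-4)) = 441 + (-2 + 16 - 8) = 441 + 6 = 447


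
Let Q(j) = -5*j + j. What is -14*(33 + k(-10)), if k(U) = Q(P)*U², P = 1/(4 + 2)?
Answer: 1414/3 ≈ 471.33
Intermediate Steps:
P = ⅙ (P = 1/6 = ⅙ ≈ 0.16667)
Q(j) = -4*j
k(U) = -2*U²/3 (k(U) = (-4*⅙)*U² = -2*U²/3)
-14*(33 + k(-10)) = -14*(33 - ⅔*(-10)²) = -14*(33 - ⅔*100) = -14*(33 - 200/3) = -14*(-101/3) = 1414/3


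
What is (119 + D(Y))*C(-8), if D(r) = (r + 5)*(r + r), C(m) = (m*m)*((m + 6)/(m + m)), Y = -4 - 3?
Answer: 1176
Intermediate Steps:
Y = -7
C(m) = m*(6 + m)/2 (C(m) = m²*((6 + m)/((2*m))) = m²*((6 + m)*(1/(2*m))) = m²*((6 + m)/(2*m)) = m*(6 + m)/2)
D(r) = 2*r*(5 + r) (D(r) = (5 + r)*(2*r) = 2*r*(5 + r))
(119 + D(Y))*C(-8) = (119 + 2*(-7)*(5 - 7))*((½)*(-8)*(6 - 8)) = (119 + 2*(-7)*(-2))*((½)*(-8)*(-2)) = (119 + 28)*8 = 147*8 = 1176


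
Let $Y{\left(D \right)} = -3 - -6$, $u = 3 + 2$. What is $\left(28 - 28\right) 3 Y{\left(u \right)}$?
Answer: $0$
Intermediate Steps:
$u = 5$
$Y{\left(D \right)} = 3$ ($Y{\left(D \right)} = -3 + 6 = 3$)
$\left(28 - 28\right) 3 Y{\left(u \right)} = \left(28 - 28\right) 3 \cdot 3 = 0 \cdot 3 \cdot 3 = 0 \cdot 3 = 0$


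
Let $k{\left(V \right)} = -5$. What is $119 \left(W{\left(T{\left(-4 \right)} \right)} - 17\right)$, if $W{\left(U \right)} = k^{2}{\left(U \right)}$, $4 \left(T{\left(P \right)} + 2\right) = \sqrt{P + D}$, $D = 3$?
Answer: $952$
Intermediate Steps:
$T{\left(P \right)} = -2 + \frac{\sqrt{3 + P}}{4}$ ($T{\left(P \right)} = -2 + \frac{\sqrt{P + 3}}{4} = -2 + \frac{\sqrt{3 + P}}{4}$)
$W{\left(U \right)} = 25$ ($W{\left(U \right)} = \left(-5\right)^{2} = 25$)
$119 \left(W{\left(T{\left(-4 \right)} \right)} - 17\right) = 119 \left(25 - 17\right) = 119 \cdot 8 = 952$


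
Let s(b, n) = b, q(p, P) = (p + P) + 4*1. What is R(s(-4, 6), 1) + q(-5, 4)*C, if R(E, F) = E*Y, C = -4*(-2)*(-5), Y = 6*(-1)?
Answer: -96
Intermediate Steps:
q(p, P) = 4 + P + p (q(p, P) = (P + p) + 4 = 4 + P + p)
Y = -6
C = -40 (C = 8*(-5) = -40)
R(E, F) = -6*E (R(E, F) = E*(-6) = -6*E)
R(s(-4, 6), 1) + q(-5, 4)*C = -6*(-4) + (4 + 4 - 5)*(-40) = 24 + 3*(-40) = 24 - 120 = -96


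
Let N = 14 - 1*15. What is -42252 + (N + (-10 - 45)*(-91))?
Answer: -37248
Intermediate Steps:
N = -1 (N = 14 - 15 = -1)
-42252 + (N + (-10 - 45)*(-91)) = -42252 + (-1 + (-10 - 45)*(-91)) = -42252 + (-1 - 55*(-91)) = -42252 + (-1 + 5005) = -42252 + 5004 = -37248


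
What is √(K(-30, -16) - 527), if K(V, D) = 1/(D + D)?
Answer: I*√33730/8 ≈ 22.957*I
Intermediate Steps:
K(V, D) = 1/(2*D)
√(K(-30, -16) - 527) = √((½)/(-16) - 527) = √((½)*(-1/16) - 527) = √(-1/32 - 527) = √(-16865/32) = I*√33730/8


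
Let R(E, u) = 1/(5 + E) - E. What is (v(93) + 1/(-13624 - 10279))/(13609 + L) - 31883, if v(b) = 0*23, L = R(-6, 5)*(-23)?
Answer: -10283768615407/322547082 ≈ -31883.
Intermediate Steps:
L = -115 (L = ((1 - 1*(-6)² - 5*(-6))/(5 - 6))*(-23) = ((1 - 1*36 + 30)/(-1))*(-23) = -(1 - 36 + 30)*(-23) = -1*(-5)*(-23) = 5*(-23) = -115)
v(b) = 0
(v(93) + 1/(-13624 - 10279))/(13609 + L) - 31883 = (0 + 1/(-13624 - 10279))/(13609 - 115) - 31883 = (0 + 1/(-23903))/13494 - 31883 = (0 - 1/23903)*(1/13494) - 31883 = -1/23903*1/13494 - 31883 = -1/322547082 - 31883 = -10283768615407/322547082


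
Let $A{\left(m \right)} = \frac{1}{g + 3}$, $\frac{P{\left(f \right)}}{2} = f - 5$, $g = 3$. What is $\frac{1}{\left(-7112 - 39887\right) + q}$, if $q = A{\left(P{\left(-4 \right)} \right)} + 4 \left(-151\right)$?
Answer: $- \frac{6}{285617} \approx -2.1007 \cdot 10^{-5}$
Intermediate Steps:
$P{\left(f \right)} = -10 + 2 f$ ($P{\left(f \right)} = 2 \left(f - 5\right) = 2 \left(-5 + f\right) = -10 + 2 f$)
$A{\left(m \right)} = \frac{1}{6}$ ($A{\left(m \right)} = \frac{1}{3 + 3} = \frac{1}{6}$)
$q = - \frac{3623}{6}$ ($q = \frac{1}{6} + 4 \left(-151\right) = \frac{1}{6} - 604 = - \frac{3623}{6} \approx -603.83$)
$\frac{1}{\left(-7112 - 39887\right) + q} = \frac{1}{\left(-7112 - 39887\right) - \frac{3623}{6}} = \frac{1}{-46999 - \frac{3623}{6}} = \frac{1}{- \frac{285617}{6}} = - \frac{6}{285617}$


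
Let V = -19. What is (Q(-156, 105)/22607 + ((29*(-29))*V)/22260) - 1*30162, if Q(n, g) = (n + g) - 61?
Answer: -15178119410707/503231820 ≈ -30161.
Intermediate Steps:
Q(n, g) = -61 + g + n (Q(n, g) = (g + n) - 61 = -61 + g + n)
(Q(-156, 105)/22607 + ((29*(-29))*V)/22260) - 1*30162 = ((-61 + 105 - 156)/22607 + ((29*(-29))*(-19))/22260) - 1*30162 = (-112*1/22607 - 841*(-19)*(1/22260)) - 30162 = (-112/22607 + 15979*(1/22260)) - 30162 = (-112/22607 + 15979/22260) - 30162 = 358744133/503231820 - 30162 = -15178119410707/503231820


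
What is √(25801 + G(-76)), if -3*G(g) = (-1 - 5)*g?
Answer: √25649 ≈ 160.15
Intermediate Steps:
G(g) = 2*g (G(g) = -(-1 - 5)*g/3 = -(-2)*g = 2*g)
√(25801 + G(-76)) = √(25801 + 2*(-76)) = √(25801 - 152) = √25649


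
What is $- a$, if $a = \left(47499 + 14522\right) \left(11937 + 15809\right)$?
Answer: $-1720834666$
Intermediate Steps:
$a = 1720834666$ ($a = 62021 \cdot 27746 = 1720834666$)
$- a = \left(-1\right) 1720834666 = -1720834666$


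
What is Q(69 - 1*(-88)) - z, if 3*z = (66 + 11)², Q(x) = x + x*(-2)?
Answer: -6400/3 ≈ -2133.3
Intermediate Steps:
Q(x) = -x (Q(x) = x - 2*x = -x)
z = 5929/3 (z = (66 + 11)²/3 = (⅓)*77² = (⅓)*5929 = 5929/3 ≈ 1976.3)
Q(69 - 1*(-88)) - z = -(69 - 1*(-88)) - 1*5929/3 = -(69 + 88) - 5929/3 = -1*157 - 5929/3 = -157 - 5929/3 = -6400/3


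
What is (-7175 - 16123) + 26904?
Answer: 3606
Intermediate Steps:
(-7175 - 16123) + 26904 = -23298 + 26904 = 3606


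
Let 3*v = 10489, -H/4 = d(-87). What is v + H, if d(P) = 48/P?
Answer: 304373/87 ≈ 3498.5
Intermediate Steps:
H = 64/29 (H = -192/(-87) = -192*(-1)/87 = -4*(-16/29) = 64/29 ≈ 2.2069)
v = 10489/3 (v = (⅓)*10489 = 10489/3 ≈ 3496.3)
v + H = 10489/3 + 64/29 = 304373/87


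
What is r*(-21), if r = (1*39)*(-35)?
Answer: 28665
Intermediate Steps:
r = -1365 (r = 39*(-35) = -1365)
r*(-21) = -1365*(-21) = 28665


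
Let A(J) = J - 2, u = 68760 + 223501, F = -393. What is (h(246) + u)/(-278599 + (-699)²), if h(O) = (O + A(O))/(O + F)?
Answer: 876773/630006 ≈ 1.3917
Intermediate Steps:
u = 292261
A(J) = -2 + J
h(O) = (-2 + 2*O)/(-393 + O) (h(O) = (O + (-2 + O))/(O - 393) = (-2 + 2*O)/(-393 + O))
(h(246) + u)/(-278599 + (-699)²) = (2*(-1 + 246)/(-393 + 246) + 292261)/(-278599 + (-699)²) = (2*245/(-147) + 292261)/(-278599 + 488601) = (2*(-1/147)*245 + 292261)/210002 = (-10/3 + 292261)*(1/210002) = (876773/3)*(1/210002) = 876773/630006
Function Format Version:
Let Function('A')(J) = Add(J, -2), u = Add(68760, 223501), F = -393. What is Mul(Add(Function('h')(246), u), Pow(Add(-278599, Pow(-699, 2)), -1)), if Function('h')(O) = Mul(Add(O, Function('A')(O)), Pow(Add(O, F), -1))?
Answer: Rational(876773, 630006) ≈ 1.3917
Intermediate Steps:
u = 292261
Function('A')(J) = Add(-2, J)
Function('h')(O) = Mul(Pow(Add(-393, O), -1), Add(-2, Mul(2, O))) (Function('h')(O) = Mul(Add(O, Add(-2, O)), Pow(Add(O, -393), -1)) = Mul(Add(-2, Mul(2, O)), Pow(Add(-393, O), -1)) = Mul(Pow(Add(-393, O), -1), Add(-2, Mul(2, O))))
Mul(Add(Function('h')(246), u), Pow(Add(-278599, Pow(-699, 2)), -1)) = Mul(Add(Mul(2, Pow(Add(-393, 246), -1), Add(-1, 246)), 292261), Pow(Add(-278599, Pow(-699, 2)), -1)) = Mul(Add(Mul(2, Pow(-147, -1), 245), 292261), Pow(Add(-278599, 488601), -1)) = Mul(Add(Mul(2, Rational(-1, 147), 245), 292261), Pow(210002, -1)) = Mul(Add(Rational(-10, 3), 292261), Rational(1, 210002)) = Mul(Rational(876773, 3), Rational(1, 210002)) = Rational(876773, 630006)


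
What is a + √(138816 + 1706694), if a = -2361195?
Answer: -2361195 + √1845510 ≈ -2.3598e+6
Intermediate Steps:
a + √(138816 + 1706694) = -2361195 + √(138816 + 1706694) = -2361195 + √1845510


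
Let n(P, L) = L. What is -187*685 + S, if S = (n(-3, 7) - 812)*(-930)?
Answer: 620555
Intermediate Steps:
S = 748650 (S = (7 - 812)*(-930) = -805*(-930) = 748650)
-187*685 + S = -187*685 + 748650 = -128095 + 748650 = 620555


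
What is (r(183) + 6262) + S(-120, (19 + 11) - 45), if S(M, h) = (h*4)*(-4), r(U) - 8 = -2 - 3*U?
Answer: 5959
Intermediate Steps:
r(U) = 6 - 3*U (r(U) = 8 + (-2 - 3*U) = 6 - 3*U)
S(M, h) = -16*h (S(M, h) = (4*h)*(-4) = -16*h)
(r(183) + 6262) + S(-120, (19 + 11) - 45) = ((6 - 3*183) + 6262) - 16*((19 + 11) - 45) = ((6 - 549) + 6262) - 16*(30 - 45) = (-543 + 6262) - 16*(-15) = 5719 + 240 = 5959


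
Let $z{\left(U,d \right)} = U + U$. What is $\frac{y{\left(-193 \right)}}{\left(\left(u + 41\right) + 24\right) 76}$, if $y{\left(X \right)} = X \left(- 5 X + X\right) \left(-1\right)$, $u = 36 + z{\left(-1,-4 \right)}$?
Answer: $\frac{37249}{1881} \approx 19.803$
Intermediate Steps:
$z{\left(U,d \right)} = 2 U$
$u = 34$ ($u = 36 + 2 \left(-1\right) = 36 - 2 = 34$)
$y{\left(X \right)} = 4 X^{2}$ ($y{\left(X \right)} = X \left(- 4 X\right) \left(-1\right) = - 4 X^{2} \left(-1\right) = 4 X^{2}$)
$\frac{y{\left(-193 \right)}}{\left(\left(u + 41\right) + 24\right) 76} = \frac{4 \left(-193\right)^{2}}{\left(\left(34 + 41\right) + 24\right) 76} = \frac{4 \cdot 37249}{\left(75 + 24\right) 76} = \frac{148996}{99 \cdot 76} = \frac{148996}{7524} = 148996 \cdot \frac{1}{7524} = \frac{37249}{1881}$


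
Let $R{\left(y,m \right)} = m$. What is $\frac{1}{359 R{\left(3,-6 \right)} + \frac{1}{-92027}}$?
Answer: $- \frac{92027}{198226159} \approx -0.00046425$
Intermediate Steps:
$\frac{1}{359 R{\left(3,-6 \right)} + \frac{1}{-92027}} = \frac{1}{359 \left(-6\right) + \frac{1}{-92027}} = \frac{1}{-2154 - \frac{1}{92027}} = \frac{1}{- \frac{198226159}{92027}} = - \frac{92027}{198226159}$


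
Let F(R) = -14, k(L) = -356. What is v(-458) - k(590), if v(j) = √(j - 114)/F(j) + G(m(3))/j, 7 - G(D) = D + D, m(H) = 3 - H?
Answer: 163041/458 - I*√143/7 ≈ 355.98 - 1.7083*I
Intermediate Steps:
G(D) = 7 - 2*D (G(D) = 7 - (D + D) = 7 - 2*D)
v(j) = 7/j - √(-114 + j)/14 (v(j) = √(j - 114)/(-14) + (7 - 2*(3 - 1*3))/j = √(-114 + j)*(-1/14) + (7 - 2*(3 - 3))/j = -√(-114 + j)/14 + (7 - 2*0)/j = -√(-114 + j)/14 + (7 + 0)/j = -√(-114 + j)/14 + 7/j = 7/j - √(-114 + j)/14)
v(-458) - k(590) = (7/(-458) - √(-114 - 458)/14) - 1*(-356) = (7*(-1/458) - I*√143/7) + 356 = (-7/458 - I*√143/7) + 356 = 163041/458 - I*√143/7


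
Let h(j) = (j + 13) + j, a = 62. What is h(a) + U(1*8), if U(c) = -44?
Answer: 93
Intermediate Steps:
h(j) = 13 + 2*j (h(j) = (13 + j) + j = 13 + 2*j)
h(a) + U(1*8) = (13 + 2*62) - 44 = (13 + 124) - 44 = 137 - 44 = 93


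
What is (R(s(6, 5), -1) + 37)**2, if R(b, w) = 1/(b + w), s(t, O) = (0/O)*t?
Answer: 1296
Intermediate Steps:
s(t, O) = 0 (s(t, O) = 0*t = 0)
(R(s(6, 5), -1) + 37)**2 = (1/(0 - 1) + 37)**2 = (1/(-1) + 37)**2 = (-1 + 37)**2 = 36**2 = 1296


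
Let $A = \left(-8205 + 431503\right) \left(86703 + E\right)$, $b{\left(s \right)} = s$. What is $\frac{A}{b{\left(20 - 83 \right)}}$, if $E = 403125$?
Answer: $- \frac{69114404248}{21} \approx -3.2912 \cdot 10^{9}$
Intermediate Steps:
$A = 207343212744$ ($A = \left(-8205 + 431503\right) \left(86703 + 403125\right) = 423298 \cdot 489828 = 207343212744$)
$\frac{A}{b{\left(20 - 83 \right)}} = \frac{207343212744}{20 - 83} = \frac{207343212744}{-63} = 207343212744 \left(- \frac{1}{63}\right) = - \frac{69114404248}{21}$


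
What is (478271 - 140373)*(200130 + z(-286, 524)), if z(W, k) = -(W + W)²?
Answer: -42931292492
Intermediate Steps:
z(W, k) = -4*W² (z(W, k) = -(2*W)² = -4*W²)
(478271 - 140373)*(200130 + z(-286, 524)) = (478271 - 140373)*(200130 - 4*(-286)²) = 337898*(200130 - 4*81796) = 337898*(200130 - 327184) = 337898*(-127054) = -42931292492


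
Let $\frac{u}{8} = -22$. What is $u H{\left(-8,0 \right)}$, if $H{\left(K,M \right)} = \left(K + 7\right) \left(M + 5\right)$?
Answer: $880$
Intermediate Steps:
$u = -176$ ($u = 8 \left(-22\right) = -176$)
$H{\left(K,M \right)} = \left(5 + M\right) \left(7 + K\right)$ ($H{\left(K,M \right)} = \left(7 + K\right) \left(5 + M\right) = \left(5 + M\right) \left(7 + K\right)$)
$u H{\left(-8,0 \right)} = - 176 \left(35 + 5 \left(-8\right) + 7 \cdot 0 - 0\right) = - 176 \left(35 - 40 + 0 + 0\right) = \left(-176\right) \left(-5\right) = 880$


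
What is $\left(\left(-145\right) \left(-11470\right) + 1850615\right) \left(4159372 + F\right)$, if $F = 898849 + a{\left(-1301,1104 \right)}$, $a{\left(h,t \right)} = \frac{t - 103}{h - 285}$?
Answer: $\frac{2168354518712025}{122} \approx 1.7773 \cdot 10^{13}$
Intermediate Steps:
$a{\left(h,t \right)} = \frac{-103 + t}{-285 + h}$
$F = \frac{109659501}{122}$ ($F = 898849 + \frac{-103 + 1104}{-285 - 1301} = 898849 + \frac{1}{-1586} \cdot 1001 = 898849 - \frac{77}{122} = \frac{109659501}{122} \approx 8.9885 \cdot 10^{5}$)
$\left(\left(-145\right) \left(-11470\right) + 1850615\right) \left(4159372 + F\right) = \left(\left(-145\right) \left(-11470\right) + 1850615\right) \left(4159372 + \frac{109659501}{122}\right) = \left(1663150 + 1850615\right) \frac{617102885}{122} = 3513765 \cdot \frac{617102885}{122} = \frac{2168354518712025}{122}$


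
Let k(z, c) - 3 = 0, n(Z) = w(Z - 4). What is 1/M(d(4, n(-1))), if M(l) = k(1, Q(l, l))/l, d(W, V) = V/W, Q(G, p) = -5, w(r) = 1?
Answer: 1/12 ≈ 0.083333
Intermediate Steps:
n(Z) = 1
k(z, c) = 3 (k(z, c) = 3 + 0 = 3)
M(l) = 3/l
1/M(d(4, n(-1))) = 1/(3/((1/4))) = 1/(3/((1*(¼)))) = 1/(3/(¼)) = 1/(3*4) = 1/12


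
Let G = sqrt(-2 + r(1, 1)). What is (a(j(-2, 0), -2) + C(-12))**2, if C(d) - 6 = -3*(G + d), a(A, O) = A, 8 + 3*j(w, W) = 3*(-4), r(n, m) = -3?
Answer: 10831/9 - 212*I*sqrt(5) ≈ 1203.4 - 474.05*I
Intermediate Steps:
j(w, W) = -20/3 (j(w, W) = -8/3 + (3*(-4))/3 = -8/3 + (1/3)*(-12) = -8/3 - 4 = -20/3)
G = I*sqrt(5) (G = sqrt(-2 - 3) = sqrt(-5) = I*sqrt(5) ≈ 2.2361*I)
C(d) = 6 - 3*d - 3*I*sqrt(5) (C(d) = 6 - 3*(I*sqrt(5) + d) = 6 - 3*(d + I*sqrt(5)) = 6 + (-3*d - 3*I*sqrt(5)) = 6 - 3*d - 3*I*sqrt(5))
(a(j(-2, 0), -2) + C(-12))**2 = (-20/3 + (6 - 3*(-12) - 3*I*sqrt(5)))**2 = (-20/3 + (6 + 36 - 3*I*sqrt(5)))**2 = (-20/3 + (42 - 3*I*sqrt(5)))**2 = (106/3 - 3*I*sqrt(5))**2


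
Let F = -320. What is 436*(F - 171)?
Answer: -214076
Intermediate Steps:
436*(F - 171) = 436*(-320 - 171) = 436*(-491) = -214076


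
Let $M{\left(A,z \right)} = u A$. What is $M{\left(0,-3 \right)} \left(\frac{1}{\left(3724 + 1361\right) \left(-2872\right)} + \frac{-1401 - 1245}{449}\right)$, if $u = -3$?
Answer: $0$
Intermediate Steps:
$M{\left(A,z \right)} = - 3 A$
$M{\left(0,-3 \right)} \left(\frac{1}{\left(3724 + 1361\right) \left(-2872\right)} + \frac{-1401 - 1245}{449}\right) = \left(-3\right) 0 \left(\frac{1}{\left(3724 + 1361\right) \left(-2872\right)} + \frac{-1401 - 1245}{449}\right) = 0 \left(\frac{1}{5085} \left(- \frac{1}{2872}\right) - \frac{2646}{449}\right) = 0 \left(- \frac{1}{14604120} - \frac{2646}{449}\right) = 0 \left(- \frac{38642501969}{6557249880}\right) = 0$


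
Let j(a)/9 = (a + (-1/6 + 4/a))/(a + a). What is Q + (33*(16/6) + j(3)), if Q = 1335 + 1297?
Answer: 10905/4 ≈ 2726.3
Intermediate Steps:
j(a) = 9*(-⅙ + a + 4/a)/(2*a) (j(a) = 9*((a + (-1/6 + 4/a))/(a + a)) = 9*((a + (-1*⅙ + 4/a))/((2*a))) = 9*((a + (-⅙ + 4/a))*(1/(2*a))) = 9*((-⅙ + a + 4/a)*(1/(2*a))) = 9*((-⅙ + a + 4/a)/(2*a)) = 9*(-⅙ + a + 4/a)/(2*a))
Q = 2632
Q + (33*(16/6) + j(3)) = 2632 + (33*(16/6) + (9/2 + 18/3² - ¾/3)) = 2632 + (33*(16*(⅙)) + (9/2 + 18*(⅑) - ¾*⅓)) = 2632 + (33*(8/3) + (9/2 + 2 - ¼)) = 2632 + (88 + 25/4) = 2632 + 377/4 = 10905/4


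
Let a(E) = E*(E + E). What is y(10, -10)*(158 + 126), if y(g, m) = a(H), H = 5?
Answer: 14200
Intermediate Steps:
a(E) = 2*E² (a(E) = E*(2*E) = 2*E²)
y(g, m) = 50 (y(g, m) = 2*5² = 2*25 = 50)
y(10, -10)*(158 + 126) = 50*(158 + 126) = 50*284 = 14200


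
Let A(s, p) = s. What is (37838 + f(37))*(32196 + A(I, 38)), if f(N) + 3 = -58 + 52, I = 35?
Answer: 1219266499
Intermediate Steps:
f(N) = -9 (f(N) = -3 + (-58 + 52) = -3 - 6 = -9)
(37838 + f(37))*(32196 + A(I, 38)) = (37838 - 9)*(32196 + 35) = 37829*32231 = 1219266499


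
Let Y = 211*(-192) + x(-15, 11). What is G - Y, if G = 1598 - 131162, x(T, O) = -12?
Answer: -89040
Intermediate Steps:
G = -129564
Y = -40524 (Y = 211*(-192) - 12 = -40512 - 12 = -40524)
G - Y = -129564 - 1*(-40524) = -129564 + 40524 = -89040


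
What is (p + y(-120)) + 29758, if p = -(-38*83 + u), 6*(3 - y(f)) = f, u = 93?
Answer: 32842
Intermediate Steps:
y(f) = 3 - f/6
p = 3061 (p = -(-38*83 + 93) = -(-3154 + 93) = -1*(-3061) = 3061)
(p + y(-120)) + 29758 = (3061 + (3 - ⅙*(-120))) + 29758 = (3061 + (3 + 20)) + 29758 = (3061 + 23) + 29758 = 3084 + 29758 = 32842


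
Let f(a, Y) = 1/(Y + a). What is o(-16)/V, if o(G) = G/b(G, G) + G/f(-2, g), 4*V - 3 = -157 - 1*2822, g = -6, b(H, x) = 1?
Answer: -14/93 ≈ -0.15054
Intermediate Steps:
V = -744 (V = ¾ + (-157 - 1*2822)/4 = ¾ + (-157 - 2822)/4 = ¾ + (¼)*(-2979) = ¾ - 2979/4 = -744)
o(G) = -7*G (o(G) = G/1 + G/(1/(-6 - 2)) = G*1 + G/(1/(-8)) = G + G/(-⅛) = G + G*(-8) = G - 8*G = -7*G)
o(-16)/V = -7*(-16)/(-744) = 112*(-1/744) = -14/93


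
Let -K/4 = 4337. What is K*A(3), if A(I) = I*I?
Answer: -156132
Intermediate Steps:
K = -17348 (K = -4*4337 = -17348)
A(I) = I²
K*A(3) = -17348*3² = -17348*9 = -156132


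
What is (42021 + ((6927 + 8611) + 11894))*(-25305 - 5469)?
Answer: -2137346622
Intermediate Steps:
(42021 + ((6927 + 8611) + 11894))*(-25305 - 5469) = (42021 + (15538 + 11894))*(-30774) = (42021 + 27432)*(-30774) = 69453*(-30774) = -2137346622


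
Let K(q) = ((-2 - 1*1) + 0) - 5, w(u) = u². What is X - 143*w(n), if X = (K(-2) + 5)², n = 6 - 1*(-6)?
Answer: -20583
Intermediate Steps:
n = 12 (n = 6 + 6 = 12)
K(q) = -8 (K(q) = ((-2 - 1) + 0) - 5 = (-3 + 0) - 5 = -3 - 5 = -8)
X = 9 (X = (-8 + 5)² = (-3)² = 9)
X - 143*w(n) = 9 - 143*12² = 9 - 143*144 = 9 - 20592 = -20583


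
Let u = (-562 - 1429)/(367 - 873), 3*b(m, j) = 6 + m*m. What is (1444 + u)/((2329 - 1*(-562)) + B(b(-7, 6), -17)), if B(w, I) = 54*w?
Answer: 66605/178526 ≈ 0.37308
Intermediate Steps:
b(m, j) = 2 + m²/3 (b(m, j) = (6 + m*m)/3 = (6 + m²)/3 = 2 + m²/3)
u = 181/46 (u = -1991/(-506) = -1991*(-1/506) = 181/46 ≈ 3.9348)
(1444 + u)/((2329 - 1*(-562)) + B(b(-7, 6), -17)) = (1444 + 181/46)/((2329 - 1*(-562)) + 54*(2 + (⅓)*(-7)²)) = 66605/(46*((2329 + 562) + 54*(2 + (⅓)*49))) = 66605/(46*(2891 + 54*(2 + 49/3))) = 66605/(46*(2891 + 54*(55/3))) = 66605/(46*(2891 + 990)) = (66605/46)/3881 = (66605/46)*(1/3881) = 66605/178526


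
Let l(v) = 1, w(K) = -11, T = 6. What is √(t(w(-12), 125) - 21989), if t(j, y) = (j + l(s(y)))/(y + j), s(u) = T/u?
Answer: I*√71442546/57 ≈ 148.29*I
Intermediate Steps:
s(u) = 6/u
t(j, y) = (1 + j)/(j + y) (t(j, y) = (j + 1)/(y + j) = (1 + j)/(j + y))
√(t(w(-12), 125) - 21989) = √((1 - 11)/(-11 + 125) - 21989) = √(-10/114 - 21989) = √((1/114)*(-10) - 21989) = √(-5/57 - 21989) = √(-1253378/57) = I*√71442546/57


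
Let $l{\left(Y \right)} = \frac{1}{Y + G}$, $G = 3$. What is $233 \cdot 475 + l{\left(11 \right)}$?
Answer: $\frac{1549451}{14} \approx 1.1068 \cdot 10^{5}$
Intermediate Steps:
$l{\left(Y \right)} = \frac{1}{3 + Y}$ ($l{\left(Y \right)} = \frac{1}{Y + 3} = \frac{1}{3 + Y}$)
$233 \cdot 475 + l{\left(11 \right)} = 233 \cdot 475 + \frac{1}{3 + 11} = 110675 + \frac{1}{14} = \frac{1549451}{14}$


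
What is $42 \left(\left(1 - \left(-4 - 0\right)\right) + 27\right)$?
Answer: $1344$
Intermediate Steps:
$42 \left(\left(1 - \left(-4 - 0\right)\right) + 27\right) = 42 \left(\left(1 - \left(-4 + 0\right)\right) + 27\right) = 42 \left(\left(1 - -4\right) + 27\right) = 42 \left(\left(1 + 4\right) + 27\right) = 42 \left(5 + 27\right) = 42 \cdot 32 = 1344$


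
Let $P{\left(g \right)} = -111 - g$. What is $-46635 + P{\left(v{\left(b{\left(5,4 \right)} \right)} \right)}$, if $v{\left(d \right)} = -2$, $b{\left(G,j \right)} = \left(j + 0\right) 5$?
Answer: $-46744$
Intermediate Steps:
$b{\left(G,j \right)} = 5 j$ ($b{\left(G,j \right)} = j 5 = 5 j$)
$-46635 + P{\left(v{\left(b{\left(5,4 \right)} \right)} \right)} = -46635 - 109 = -46744$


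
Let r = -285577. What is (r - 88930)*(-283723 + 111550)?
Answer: 64479993711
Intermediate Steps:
(r - 88930)*(-283723 + 111550) = (-285577 - 88930)*(-283723 + 111550) = -374507*(-172173) = 64479993711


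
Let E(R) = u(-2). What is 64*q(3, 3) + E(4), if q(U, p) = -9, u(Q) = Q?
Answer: -578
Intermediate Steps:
E(R) = -2
64*q(3, 3) + E(4) = 64*(-9) - 2 = -576 - 2 = -578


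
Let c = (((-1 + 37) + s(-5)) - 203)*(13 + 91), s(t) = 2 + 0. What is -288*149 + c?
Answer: -60072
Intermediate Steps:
s(t) = 2
c = -17160 (c = (((-1 + 37) + 2) - 203)*(13 + 91) = ((36 + 2) - 203)*104 = (38 - 203)*104 = -165*104 = -17160)
-288*149 + c = -288*149 - 17160 = -42912 - 17160 = -60072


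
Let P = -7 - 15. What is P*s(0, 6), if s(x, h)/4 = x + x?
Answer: 0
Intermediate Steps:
s(x, h) = 8*x (s(x, h) = 4*(x + x) = 4*(2*x) = 8*x)
P = -22
P*s(0, 6) = -176*0 = -22*0 = 0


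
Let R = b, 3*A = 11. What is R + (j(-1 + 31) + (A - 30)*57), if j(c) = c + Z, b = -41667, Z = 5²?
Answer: -43113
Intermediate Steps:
A = 11/3 (A = (⅓)*11 = 11/3 ≈ 3.6667)
Z = 25
R = -41667
j(c) = 25 + c (j(c) = c + 25 = 25 + c)
R + (j(-1 + 31) + (A - 30)*57) = -41667 + ((25 + (-1 + 31)) + (11/3 - 30)*57) = -41667 + ((25 + 30) - 79/3*57) = -41667 + (55 - 1501) = -41667 - 1446 = -43113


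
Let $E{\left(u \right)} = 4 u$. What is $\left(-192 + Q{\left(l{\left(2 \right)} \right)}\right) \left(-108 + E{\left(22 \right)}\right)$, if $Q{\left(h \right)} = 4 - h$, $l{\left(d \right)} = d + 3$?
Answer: $3860$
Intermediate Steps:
$l{\left(d \right)} = 3 + d$
$\left(-192 + Q{\left(l{\left(2 \right)} \right)}\right) \left(-108 + E{\left(22 \right)}\right) = \left(-192 + \left(4 - \left(3 + 2\right)\right)\right) \left(-108 + 4 \cdot 22\right) = \left(-192 + \left(4 - 5\right)\right) \left(-108 + 88\right) = \left(-192 + \left(4 - 5\right)\right) \left(-20\right) = \left(-192 - 1\right) \left(-20\right) = \left(-193\right) \left(-20\right) = 3860$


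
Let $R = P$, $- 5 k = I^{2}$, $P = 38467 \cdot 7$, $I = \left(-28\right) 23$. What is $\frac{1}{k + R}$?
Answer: $\frac{5}{931609} \approx 5.3671 \cdot 10^{-6}$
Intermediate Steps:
$I = -644$
$P = 269269$
$k = - \frac{414736}{5}$ ($k = - \frac{\left(-644\right)^{2}}{5} = \left(- \frac{1}{5}\right) 414736 = - \frac{414736}{5} \approx -82947.0$)
$R = 269269$
$\frac{1}{k + R} = \frac{1}{- \frac{414736}{5} + 269269} = \frac{1}{\frac{931609}{5}} = \frac{5}{931609}$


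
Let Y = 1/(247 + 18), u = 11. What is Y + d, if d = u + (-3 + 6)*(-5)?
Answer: -1059/265 ≈ -3.9962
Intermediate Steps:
d = -4 (d = 11 + (-3 + 6)*(-5) = 11 + 3*(-5) = 11 - 15 = -4)
Y = 1/265 ≈ 0.0037736
Y + d = 1/265 - 4 = -1059/265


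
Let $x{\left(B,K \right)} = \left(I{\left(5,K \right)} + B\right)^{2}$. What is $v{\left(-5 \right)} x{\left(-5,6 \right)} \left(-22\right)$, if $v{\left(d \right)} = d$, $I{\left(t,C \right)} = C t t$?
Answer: $2312750$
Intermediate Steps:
$I{\left(t,C \right)} = C t^{2}$
$x{\left(B,K \right)} = \left(B + 25 K\right)^{2}$ ($x{\left(B,K \right)} = \left(K 5^{2} + B\right)^{2} = \left(K 25 + B\right)^{2} = \left(25 K + B\right)^{2} = \left(B + 25 K\right)^{2}$)
$v{\left(-5 \right)} x{\left(-5,6 \right)} \left(-22\right) = - 5 \left(-5 + 25 \cdot 6\right)^{2} \left(-22\right) = - 5 \left(-5 + 150\right)^{2} \left(-22\right) = - 5 \cdot 145^{2} \left(-22\right) = \left(-5\right) 21025 \left(-22\right) = \left(-105125\right) \left(-22\right) = 2312750$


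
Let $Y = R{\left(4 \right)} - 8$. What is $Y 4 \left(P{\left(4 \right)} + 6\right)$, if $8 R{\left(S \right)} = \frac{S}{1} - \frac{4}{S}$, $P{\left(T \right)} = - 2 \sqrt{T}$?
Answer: $-61$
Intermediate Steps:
$R{\left(S \right)} = - \frac{1}{2 S} + \frac{S}{8}$ ($R{\left(S \right)} = \frac{\frac{S}{1} - \frac{4}{S}}{8} = \frac{S 1 - \frac{4}{S}}{8} = \frac{S - \frac{4}{S}}{8} = - \frac{1}{2 S} + \frac{S}{8}$)
$Y = - \frac{61}{8}$ ($Y = \frac{-4 + 4^{2}}{8 \cdot 4} - 8 = \frac{1}{8} \cdot \frac{1}{4} \left(-4 + 16\right) - 8 = \frac{1}{8} \cdot \frac{1}{4} \cdot 12 - 8 = \frac{3}{8} - 8 = - \frac{61}{8} \approx -7.625$)
$Y 4 \left(P{\left(4 \right)} + 6\right) = - \frac{61 \cdot 4 \left(- 2 \sqrt{4} + 6\right)}{8} = - \frac{61 \cdot 4 \left(\left(-2\right) 2 + 6\right)}{8} = - \frac{61 \cdot 4 \left(-4 + 6\right)}{8} = - \frac{61 \cdot 4 \cdot 2}{8} = \left(- \frac{61}{8}\right) 8 = -61$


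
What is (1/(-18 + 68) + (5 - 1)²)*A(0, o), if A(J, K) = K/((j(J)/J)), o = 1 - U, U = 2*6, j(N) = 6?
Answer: 0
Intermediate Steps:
U = 12
o = -11 (o = 1 - 1*12 = 1 - 12 = -11)
A(J, K) = J*K/6 (A(J, K) = K/((6/J)) = K*(J/6) = J*K/6)
(1/(-18 + 68) + (5 - 1)²)*A(0, o) = (1/(-18 + 68) + (5 - 1)²)*((⅙)*0*(-11)) = (1/50 + 4²)*0 = (1/50 + 16)*0 = (801/50)*0 = 0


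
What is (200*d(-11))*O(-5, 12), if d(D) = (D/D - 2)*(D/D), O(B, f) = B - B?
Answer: 0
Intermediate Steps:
O(B, f) = 0
d(D) = -1 (d(D) = (1 - 2)*1 = -1*1 = -1)
(200*d(-11))*O(-5, 12) = (200*(-1))*0 = -200*0 = 0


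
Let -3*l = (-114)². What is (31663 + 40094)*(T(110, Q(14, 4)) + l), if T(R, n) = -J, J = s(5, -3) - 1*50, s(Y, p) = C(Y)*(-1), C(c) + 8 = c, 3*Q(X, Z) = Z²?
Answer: -307478745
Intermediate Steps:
Q(X, Z) = Z²/3
l = -4332 (l = -⅓*(-114)² = -⅓*12996 = -4332)
C(c) = -8 + c
s(Y, p) = 8 - Y (s(Y, p) = (-8 + Y)*(-1) = 8 - Y)
J = -47 (J = (8 - 1*5) - 1*50 = (8 - 5) - 50 = 3 - 50 = -47)
T(R, n) = 47 (T(R, n) = -1*(-47) = 47)
(31663 + 40094)*(T(110, Q(14, 4)) + l) = (31663 + 40094)*(47 - 4332) = 71757*(-4285) = -307478745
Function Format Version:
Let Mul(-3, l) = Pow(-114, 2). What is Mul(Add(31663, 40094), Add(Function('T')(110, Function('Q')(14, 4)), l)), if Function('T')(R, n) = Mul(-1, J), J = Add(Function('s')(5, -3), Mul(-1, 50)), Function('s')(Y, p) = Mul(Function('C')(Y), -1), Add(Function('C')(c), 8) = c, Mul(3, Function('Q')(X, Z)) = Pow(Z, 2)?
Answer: -307478745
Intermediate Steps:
Function('Q')(X, Z) = Mul(Rational(1, 3), Pow(Z, 2))
l = -4332 (l = Mul(Rational(-1, 3), Pow(-114, 2)) = Mul(Rational(-1, 3), 12996) = -4332)
Function('C')(c) = Add(-8, c)
Function('s')(Y, p) = Add(8, Mul(-1, Y)) (Function('s')(Y, p) = Mul(Add(-8, Y), -1) = Add(8, Mul(-1, Y)))
J = -47 (J = Add(Add(8, Mul(-1, 5)), Mul(-1, 50)) = Add(Add(8, -5), -50) = Add(3, -50) = -47)
Function('T')(R, n) = 47 (Function('T')(R, n) = Mul(-1, -47) = 47)
Mul(Add(31663, 40094), Add(Function('T')(110, Function('Q')(14, 4)), l)) = Mul(Add(31663, 40094), Add(47, -4332)) = Mul(71757, -4285) = -307478745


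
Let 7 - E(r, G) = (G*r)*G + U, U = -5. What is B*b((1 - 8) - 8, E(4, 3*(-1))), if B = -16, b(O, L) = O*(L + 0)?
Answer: -5760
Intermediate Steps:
E(r, G) = 12 - r*G**2 (E(r, G) = 7 - ((G*r)*G - 5) = 7 - (r*G**2 - 5) = 7 - (-5 + r*G**2) = 7 + (5 - r*G**2) = 12 - r*G**2)
b(O, L) = L*O (b(O, L) = O*L = L*O)
B*b((1 - 8) - 8, E(4, 3*(-1))) = -16*(12 - 1*4*(3*(-1))**2)*((1 - 8) - 8) = -16*(12 - 1*4*(-3)**2)*(-7 - 8) = -16*(12 - 1*4*9)*(-15) = -16*(12 - 36)*(-15) = -(-384)*(-15) = -16*360 = -5760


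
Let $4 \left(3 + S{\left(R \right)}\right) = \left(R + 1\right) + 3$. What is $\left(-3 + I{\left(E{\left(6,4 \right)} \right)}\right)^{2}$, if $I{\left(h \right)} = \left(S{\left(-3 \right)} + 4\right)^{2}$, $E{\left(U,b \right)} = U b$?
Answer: $\frac{529}{256} \approx 2.0664$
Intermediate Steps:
$S{\left(R \right)} = -2 + \frac{R}{4}$ ($S{\left(R \right)} = -3 + \frac{\left(R + 1\right) + 3}{4} = -3 + \frac{\left(1 + R\right) + 3}{4} = -3 + \frac{4 + R}{4} = -3 + \left(1 + \frac{R}{4}\right) = -2 + \frac{R}{4}$)
$I{\left(h \right)} = \frac{25}{16}$ ($I{\left(h \right)} = \left(\left(-2 + \frac{1}{4} \left(-3\right)\right) + 4\right)^{2} = \left(\left(-2 - \frac{3}{4}\right) + 4\right)^{2} = \left(- \frac{11}{4} + 4\right)^{2} = \left(\frac{5}{4}\right)^{2} = \frac{25}{16}$)
$\left(-3 + I{\left(E{\left(6,4 \right)} \right)}\right)^{2} = \left(-3 + \frac{25}{16}\right)^{2} = \left(- \frac{23}{16}\right)^{2} = \frac{529}{256}$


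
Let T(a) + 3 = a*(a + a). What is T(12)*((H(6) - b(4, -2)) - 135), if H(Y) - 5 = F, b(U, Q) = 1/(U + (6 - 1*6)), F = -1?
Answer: -149625/4 ≈ -37406.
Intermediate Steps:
T(a) = -3 + 2*a² (T(a) = -3 + a*(a + a) = -3 + a*(2*a) = -3 + 2*a²)
b(U, Q) = 1/U (b(U, Q) = 1/(U + (6 - 6)) = 1/(U + 0) = 1/U)
H(Y) = 4 (H(Y) = 5 - 1 = 4)
T(12)*((H(6) - b(4, -2)) - 135) = (-3 + 2*12²)*((4 - 1/4) - 135) = (-3 + 2*144)*((4 - 1*¼) - 135) = (-3 + 288)*((4 - ¼) - 135) = 285*(15/4 - 135) = 285*(-525/4) = -149625/4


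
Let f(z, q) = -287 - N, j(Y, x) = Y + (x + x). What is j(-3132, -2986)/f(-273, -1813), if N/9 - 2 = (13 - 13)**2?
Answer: 9104/305 ≈ 29.849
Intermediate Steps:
N = 18 (N = 18 + 9*(13 - 13)**2 = 18 + 9*0**2 = 18 + 9*0 = 18 + 0 = 18)
j(Y, x) = Y + 2*x
f(z, q) = -305 (f(z, q) = -287 - 1*18 = -287 - 18 = -305)
j(-3132, -2986)/f(-273, -1813) = (-3132 + 2*(-2986))/(-305) = (-3132 - 5972)*(-1/305) = -9104*(-1/305) = 9104/305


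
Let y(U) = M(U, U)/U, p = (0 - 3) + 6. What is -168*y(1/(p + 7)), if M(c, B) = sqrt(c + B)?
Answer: -336*sqrt(5) ≈ -751.32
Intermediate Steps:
p = 3 (p = -3 + 6 = 3)
M(c, B) = sqrt(B + c)
y(U) = sqrt(2)/sqrt(U) (y(U) = sqrt(U + U)/U = sqrt(2*U)/U = (sqrt(2)*sqrt(U))/U = sqrt(2)/sqrt(U))
-168*y(1/(p + 7)) = -168*sqrt(2)/sqrt(1/(3 + 7)) = -168*sqrt(2)/sqrt(1/10) = -168*sqrt(2)/1/sqrt(10) = -168*sqrt(2)*sqrt(10) = -336*sqrt(5)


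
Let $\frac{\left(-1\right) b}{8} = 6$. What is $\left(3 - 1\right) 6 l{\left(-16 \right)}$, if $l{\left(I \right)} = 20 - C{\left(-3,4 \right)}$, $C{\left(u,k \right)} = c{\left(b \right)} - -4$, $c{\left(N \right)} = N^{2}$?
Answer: $-27456$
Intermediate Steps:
$b = -48$ ($b = \left(-8\right) 6 = -48$)
$C{\left(u,k \right)} = 2308$ ($C{\left(u,k \right)} = \left(-48\right)^{2} - -4 = 2304 + 4 = 2308$)
$l{\left(I \right)} = -2288$ ($l{\left(I \right)} = 20 - 2308 = -2288$)
$\left(3 - 1\right) 6 l{\left(-16 \right)} = \left(3 - 1\right) 6 \left(-2288\right) = 2 \cdot 6 \left(-2288\right) = 12 \left(-2288\right) = -27456$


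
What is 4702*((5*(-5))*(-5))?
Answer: 587750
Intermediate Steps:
4702*((5*(-5))*(-5)) = 4702*(-25*(-5)) = 4702*125 = 587750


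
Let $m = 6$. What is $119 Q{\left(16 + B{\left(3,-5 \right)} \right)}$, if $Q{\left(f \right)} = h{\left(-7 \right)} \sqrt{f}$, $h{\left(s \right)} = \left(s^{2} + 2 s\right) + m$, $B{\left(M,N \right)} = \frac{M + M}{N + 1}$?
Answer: $\frac{4879 \sqrt{58}}{2} \approx 18579.0$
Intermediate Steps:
$B{\left(M,N \right)} = \frac{2 M}{1 + N}$
$h{\left(s \right)} = 6 + s^{2} + 2 s$ ($h{\left(s \right)} = \left(s^{2} + 2 s\right) + 6 = 6 + s^{2} + 2 s$)
$Q{\left(f \right)} = 41 \sqrt{f}$ ($Q{\left(f \right)} = \left(6 + \left(-7\right)^{2} + 2 \left(-7\right)\right) \sqrt{f} = \left(6 + 49 - 14\right) \sqrt{f} = 41 \sqrt{f}$)
$119 Q{\left(16 + B{\left(3,-5 \right)} \right)} = 119 \cdot 41 \sqrt{16 + 2 \cdot 3 \frac{1}{1 - 5}} = 119 \cdot 41 \sqrt{16 + 2 \cdot 3 \frac{1}{-4}} = 119 \cdot 41 \sqrt{16 + 2 \cdot 3 \left(- \frac{1}{4}\right)} = 119 \cdot 41 \sqrt{16 - \frac{3}{2}} = 119 \cdot 41 \sqrt{\frac{29}{2}} = 119 \cdot 41 \frac{\sqrt{58}}{2} = 119 \frac{41 \sqrt{58}}{2} = \frac{4879 \sqrt{58}}{2}$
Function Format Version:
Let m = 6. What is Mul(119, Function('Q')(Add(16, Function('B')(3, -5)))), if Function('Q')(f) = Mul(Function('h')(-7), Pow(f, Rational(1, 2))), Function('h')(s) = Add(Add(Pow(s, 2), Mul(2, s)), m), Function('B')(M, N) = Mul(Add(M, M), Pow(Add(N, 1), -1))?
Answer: Mul(Rational(4879, 2), Pow(58, Rational(1, 2))) ≈ 18579.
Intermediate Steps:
Function('B')(M, N) = Mul(2, M, Pow(Add(1, N), -1)) (Function('B')(M, N) = Mul(Mul(2, M), Pow(Add(1, N), -1)) = Mul(2, M, Pow(Add(1, N), -1)))
Function('h')(s) = Add(6, Pow(s, 2), Mul(2, s)) (Function('h')(s) = Add(Add(Pow(s, 2), Mul(2, s)), 6) = Add(6, Pow(s, 2), Mul(2, s)))
Function('Q')(f) = Mul(41, Pow(f, Rational(1, 2))) (Function('Q')(f) = Mul(Add(6, Pow(-7, 2), Mul(2, -7)), Pow(f, Rational(1, 2))) = Mul(Add(6, 49, -14), Pow(f, Rational(1, 2))) = Mul(41, Pow(f, Rational(1, 2))))
Mul(119, Function('Q')(Add(16, Function('B')(3, -5)))) = Mul(119, Mul(41, Pow(Add(16, Mul(2, 3, Pow(Add(1, -5), -1))), Rational(1, 2)))) = Mul(119, Mul(41, Pow(Add(16, Mul(2, 3, Pow(-4, -1))), Rational(1, 2)))) = Mul(119, Mul(41, Pow(Add(16, Mul(2, 3, Rational(-1, 4))), Rational(1, 2)))) = Mul(119, Mul(41, Pow(Add(16, Rational(-3, 2)), Rational(1, 2)))) = Mul(119, Mul(41, Pow(Rational(29, 2), Rational(1, 2)))) = Mul(119, Mul(41, Mul(Rational(1, 2), Pow(58, Rational(1, 2))))) = Mul(119, Mul(Rational(41, 2), Pow(58, Rational(1, 2)))) = Mul(Rational(4879, 2), Pow(58, Rational(1, 2)))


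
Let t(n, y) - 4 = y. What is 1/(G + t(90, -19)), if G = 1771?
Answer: 1/1756 ≈ 0.00056948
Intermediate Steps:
t(n, y) = 4 + y
1/(G + t(90, -19)) = 1/(1771 + (4 - 19)) = 1/(1771 - 15) = 1/1756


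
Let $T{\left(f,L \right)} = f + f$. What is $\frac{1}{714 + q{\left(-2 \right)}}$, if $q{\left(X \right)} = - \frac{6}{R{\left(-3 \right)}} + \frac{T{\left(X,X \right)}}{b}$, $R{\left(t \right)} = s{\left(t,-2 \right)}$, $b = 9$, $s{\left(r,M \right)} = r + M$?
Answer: $\frac{45}{32164} \approx 0.0013991$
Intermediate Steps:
$s{\left(r,M \right)} = M + r$
$T{\left(f,L \right)} = 2 f$
$R{\left(t \right)} = -2 + t$
$q{\left(X \right)} = \frac{6}{5} + \frac{2 X}{9}$ ($q{\left(X \right)} = - \frac{6}{-2 - 3} + \frac{2 X}{9} = - \frac{6}{-5} + 2 X \frac{1}{9} = \left(-6\right) \left(- \frac{1}{5}\right) + \frac{2 X}{9} = \frac{6}{5} + \frac{2 X}{9}$)
$\frac{1}{714 + q{\left(-2 \right)}} = \frac{1}{714 + \left(\frac{6}{5} + \frac{2}{9} \left(-2\right)\right)} = \frac{1}{714 + \left(\frac{6}{5} - \frac{4}{9}\right)} = \frac{1}{714 + \frac{34}{45}} = \frac{1}{\frac{32164}{45}} = \frac{45}{32164}$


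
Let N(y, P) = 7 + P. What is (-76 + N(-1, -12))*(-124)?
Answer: 10044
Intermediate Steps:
(-76 + N(-1, -12))*(-124) = (-76 + (7 - 12))*(-124) = (-76 - 5)*(-124) = -81*(-124) = 10044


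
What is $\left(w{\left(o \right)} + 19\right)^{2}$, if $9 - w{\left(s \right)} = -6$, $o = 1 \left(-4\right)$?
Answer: $1156$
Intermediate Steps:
$o = -4$
$w{\left(s \right)} = 15$ ($w{\left(s \right)} = 9 - -6 = 9 + 6 = 15$)
$\left(w{\left(o \right)} + 19\right)^{2} = \left(15 + 19\right)^{2} = 34^{2} = 1156$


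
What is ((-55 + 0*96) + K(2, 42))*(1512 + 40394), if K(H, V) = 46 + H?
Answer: -293342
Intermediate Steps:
((-55 + 0*96) + K(2, 42))*(1512 + 40394) = ((-55 + 0*96) + (46 + 2))*(1512 + 40394) = ((-55 + 0) + 48)*41906 = (-55 + 48)*41906 = -7*41906 = -293342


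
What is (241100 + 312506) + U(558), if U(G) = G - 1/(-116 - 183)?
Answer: 165695037/299 ≈ 5.5416e+5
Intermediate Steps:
U(G) = 1/299 + G (U(G) = G - 1/(-299) = G - 1*(-1/299) = G + 1/299 = 1/299 + G)
(241100 + 312506) + U(558) = (241100 + 312506) + (1/299 + 558) = 553606 + 166843/299 = 165695037/299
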